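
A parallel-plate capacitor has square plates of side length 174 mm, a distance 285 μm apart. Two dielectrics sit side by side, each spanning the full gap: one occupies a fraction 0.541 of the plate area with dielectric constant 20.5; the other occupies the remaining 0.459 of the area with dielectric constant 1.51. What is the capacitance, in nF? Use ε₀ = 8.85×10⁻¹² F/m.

A = (174 mm)² = 3.03×10⁻² m².
Side-by-side slabs ⇒ two capacitors in parallel, each spanning the full gap.
C₁ = κ₁ε₀A₁/d = 20.5 × 8.85×10⁻¹² × 1.64×10⁻² / 2.85×10⁻⁴ = 1.04×10⁻⁸ F.
C₂ = κ₂ε₀A₂/d = 1.51 × 8.85×10⁻¹² × 1.39×10⁻² / 2.85×10⁻⁴ = 6.52×10⁻¹⁰ F.
C = C₁ + C₂ = 1.11×10⁻⁸ F.

C ≈ 11.1 nF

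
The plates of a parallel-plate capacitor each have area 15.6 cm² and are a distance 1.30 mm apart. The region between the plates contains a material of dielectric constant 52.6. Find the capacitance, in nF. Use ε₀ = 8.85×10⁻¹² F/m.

C ≈ 0.559 nF

A = 15.6 cm² = 1.56×10⁻³ m².
C = κε₀A/d = 52.6 × 8.85×10⁻¹² × 1.56×10⁻³ / 1.30×10⁻³ = 5.59×10⁻¹⁰ F.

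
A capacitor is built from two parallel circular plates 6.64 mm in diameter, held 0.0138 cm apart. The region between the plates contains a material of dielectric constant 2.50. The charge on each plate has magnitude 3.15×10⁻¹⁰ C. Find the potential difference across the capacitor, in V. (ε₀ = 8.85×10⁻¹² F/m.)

V ≈ 56.7 V

A = π(6.64/2 mm)² = 3.46×10⁻⁵ m².
C = κε₀A/d = 2.50 × 8.85×10⁻¹² × 3.46×10⁻⁵ / 1.38×10⁻⁴ = 5.55×10⁻¹² F.
V = Q/C = 3.15×10⁻¹⁰ / 5.55×10⁻¹² = 56.7 V.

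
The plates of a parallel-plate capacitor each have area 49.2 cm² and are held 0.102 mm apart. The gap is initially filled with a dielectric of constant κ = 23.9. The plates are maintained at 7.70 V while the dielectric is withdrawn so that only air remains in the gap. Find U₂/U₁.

U₂/U₁ ≈ 0.0418

Battery connected ⇒ V is held fixed.
C₂ = 0.0418 C₁ and U = ½CV², so U₂/U₁ = C₂/C₁ = 0.0418.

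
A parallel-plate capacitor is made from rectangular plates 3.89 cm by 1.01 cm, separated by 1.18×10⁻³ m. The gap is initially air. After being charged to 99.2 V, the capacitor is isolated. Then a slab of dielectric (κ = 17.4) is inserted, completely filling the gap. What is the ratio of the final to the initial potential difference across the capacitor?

Isolated ⇒ Q is held fixed.
C₂ = 17.4 C₁ and V = Q/C, so V₂/V₁ = C₁/C₂ = 0.0575.

V₂/V₁ ≈ 0.0575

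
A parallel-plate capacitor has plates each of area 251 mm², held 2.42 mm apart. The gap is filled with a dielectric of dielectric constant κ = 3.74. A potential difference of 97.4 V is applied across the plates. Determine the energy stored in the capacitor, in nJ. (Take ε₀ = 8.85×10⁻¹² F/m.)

A = 251 mm² = 2.51×10⁻⁴ m².
C = κε₀A/d = 3.74 × 8.85×10⁻¹² × 2.51×10⁻⁴ / 2.42×10⁻³ = 3.43×10⁻¹² F.
U = ½CV² = ½ × 3.43×10⁻¹² × (97.4)² = 1.63×10⁻⁸ J.

U ≈ 16.3 nJ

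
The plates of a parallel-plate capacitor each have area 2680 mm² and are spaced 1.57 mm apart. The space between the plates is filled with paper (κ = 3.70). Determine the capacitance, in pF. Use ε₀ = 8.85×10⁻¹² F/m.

C ≈ 55.9 pF

A = 2680 mm² = 2.68×10⁻³ m².
C = κε₀A/d = 3.70 × 8.85×10⁻¹² × 2.68×10⁻³ / 1.57×10⁻³ = 5.59×10⁻¹¹ F.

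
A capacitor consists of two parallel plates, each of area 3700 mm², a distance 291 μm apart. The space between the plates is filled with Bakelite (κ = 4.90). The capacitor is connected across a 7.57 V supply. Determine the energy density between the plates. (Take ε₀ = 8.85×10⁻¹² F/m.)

E = V/d = 7.57 / 2.91×10⁻⁴ = 2.60×10⁴ V/m.
u = ½κε₀E² = ½ × 4.90 × 8.85×10⁻¹² × (2.60×10⁴)² = 1.47×10⁻² J/m³.

u ≈ 14.7 mJ/m³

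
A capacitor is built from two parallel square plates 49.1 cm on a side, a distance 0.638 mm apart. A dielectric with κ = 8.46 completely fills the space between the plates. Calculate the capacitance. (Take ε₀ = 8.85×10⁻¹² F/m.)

28.3 nF

A = (49.1 cm)² = 0.241 m².
C = κε₀A/d = 8.46 × 8.85×10⁻¹² × 0.241 / 6.38×10⁻⁴ = 2.83×10⁻⁸ F.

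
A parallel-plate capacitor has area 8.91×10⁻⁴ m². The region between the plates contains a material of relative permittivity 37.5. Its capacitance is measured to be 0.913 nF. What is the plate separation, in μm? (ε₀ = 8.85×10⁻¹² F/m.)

d = κε₀A/C = 37.5 × 8.85×10⁻¹² × 8.91×10⁻⁴ / 9.13×10⁻¹⁰ = 3.24×10⁻⁴ m.

324 μm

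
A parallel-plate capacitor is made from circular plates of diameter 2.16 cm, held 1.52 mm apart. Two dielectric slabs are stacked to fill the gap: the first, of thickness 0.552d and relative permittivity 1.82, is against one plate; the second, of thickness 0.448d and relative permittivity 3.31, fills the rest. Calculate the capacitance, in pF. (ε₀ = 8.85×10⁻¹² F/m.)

A = π(2.16/2 cm)² = 3.66×10⁻⁴ m².
Stacked slabs ⇒ two capacitors in series, each with the full plate area.
C₁ = κ₁ε₀A/d₁ = 1.82 × 8.85×10⁻¹² × 3.66×10⁻⁴ / 8.39×10⁻⁴ = 7.03×10⁻¹² F.
C₂ = κ₂ε₀A/d₂ = 3.31 × 8.85×10⁻¹² × 3.66×10⁻⁴ / 6.81×10⁻⁴ = 1.58×10⁻¹¹ F.
C = (1/C₁ + 1/C₂)⁻¹ = 4.86×10⁻¹² F.

C ≈ 4.86 pF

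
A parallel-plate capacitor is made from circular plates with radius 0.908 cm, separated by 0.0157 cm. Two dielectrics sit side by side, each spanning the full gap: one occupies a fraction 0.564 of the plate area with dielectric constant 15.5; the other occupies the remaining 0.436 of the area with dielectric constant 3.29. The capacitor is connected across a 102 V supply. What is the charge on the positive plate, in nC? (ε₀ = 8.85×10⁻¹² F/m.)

A = π(0.908 cm)² = 2.59×10⁻⁴ m².
Side-by-side slabs ⇒ two capacitors in parallel, each spanning the full gap.
C₁ = κ₁ε₀A₁/d = 15.5 × 8.85×10⁻¹² × 1.46×10⁻⁴ / 1.57×10⁻⁴ = 1.28×10⁻¹⁰ F.
C₂ = κ₂ε₀A₂/d = 3.29 × 8.85×10⁻¹² × 1.13×10⁻⁴ / 1.57×10⁻⁴ = 2.09×10⁻¹¹ F.
C = C₁ + C₂ = 1.49×10⁻¹⁰ F.
Q = CV = 1.49×10⁻¹⁰ × 102 = 1.52×10⁻⁸ C.

Q ≈ 15.2 nC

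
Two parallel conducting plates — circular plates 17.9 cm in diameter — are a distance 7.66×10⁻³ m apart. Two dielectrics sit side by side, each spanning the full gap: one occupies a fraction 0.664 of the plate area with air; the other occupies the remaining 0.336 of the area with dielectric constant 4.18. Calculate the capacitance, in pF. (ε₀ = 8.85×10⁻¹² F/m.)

C ≈ 60.1 pF

A = π(17.9/2 cm)² = 2.52×10⁻² m².
Side-by-side slabs ⇒ two capacitors in parallel, each spanning the full gap.
C₁ = κ₁ε₀A₁/d = 1.00 × 8.85×10⁻¹² × 1.67×10⁻² / 7.66×10⁻³ = 1.93×10⁻¹¹ F.
C₂ = κ₂ε₀A₂/d = 4.18 × 8.85×10⁻¹² × 8.46×10⁻³ / 7.66×10⁻³ = 4.08×10⁻¹¹ F.
C = C₁ + C₂ = 6.01×10⁻¹¹ F.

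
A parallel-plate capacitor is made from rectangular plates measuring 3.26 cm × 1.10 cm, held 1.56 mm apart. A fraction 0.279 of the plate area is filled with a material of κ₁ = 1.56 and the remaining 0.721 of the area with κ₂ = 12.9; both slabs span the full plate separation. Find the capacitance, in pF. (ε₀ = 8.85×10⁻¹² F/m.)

A = 3.26 × 1.10 cm² = 3.59×10⁻⁴ m².
Side-by-side slabs ⇒ two capacitors in parallel, each spanning the full gap.
C₁ = κ₁ε₀A₁/d = 1.56 × 8.85×10⁻¹² × 1.00×10⁻⁴ / 1.56×10⁻³ = 8.85×10⁻¹³ F.
C₂ = κ₂ε₀A₂/d = 12.9 × 8.85×10⁻¹² × 2.59×10⁻⁴ / 1.56×10⁻³ = 1.89×10⁻¹¹ F.
C = C₁ + C₂ = 1.98×10⁻¹¹ F.

C ≈ 19.8 pF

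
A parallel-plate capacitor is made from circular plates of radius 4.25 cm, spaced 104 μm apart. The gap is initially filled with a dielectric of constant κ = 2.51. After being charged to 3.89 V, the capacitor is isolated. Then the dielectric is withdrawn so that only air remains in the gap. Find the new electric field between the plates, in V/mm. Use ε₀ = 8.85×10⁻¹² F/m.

E ≈ 93.9 V/mm

A = π(4.25 cm)² = 5.67×10⁻³ m².
Initially C₁ = κε₀A/d = 2.51 × 8.85×10⁻¹² × 5.67×10⁻³ / 1.04×10⁻⁴ = 1.21×10⁻⁹ F.
E₁ = 3.74×10⁴ V/m.
Isolated ⇒ Q is held fixed. V₂ = Q/C₂ = V₁/0.398; E = V/d, so E₂/E₁ = (V₂/V₁)(d₁/d₂) = 2.51.
E₂ = 2.51 × 3.74×10⁴ = 9.39×10⁴ V/m.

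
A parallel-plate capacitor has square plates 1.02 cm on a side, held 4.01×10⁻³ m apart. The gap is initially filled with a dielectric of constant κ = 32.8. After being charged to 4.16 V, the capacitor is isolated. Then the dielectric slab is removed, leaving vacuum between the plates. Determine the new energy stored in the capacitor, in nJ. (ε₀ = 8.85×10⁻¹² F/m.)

U ≈ 2.14 nJ

A = (1.02 cm)² = 1.04×10⁻⁴ m².
Initially C₁ = κε₀A/d = 32.8 × 8.85×10⁻¹² × 1.04×10⁻⁴ / 4.01×10⁻³ = 7.53×10⁻¹² F.
U₁ = 6.52×10⁻¹¹ J.
Isolated ⇒ Q is held fixed. C₂ = 0.0305 C₁ and U = Q²/(2C), so U₂/U₁ = C₁/C₂ = 32.8.
U₂ = 32.8 × 6.52×10⁻¹¹ = 2.14×10⁻⁹ J.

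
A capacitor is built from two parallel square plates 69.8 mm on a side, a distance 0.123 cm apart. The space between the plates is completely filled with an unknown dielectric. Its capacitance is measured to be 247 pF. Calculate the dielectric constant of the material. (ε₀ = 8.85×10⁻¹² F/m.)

A = (69.8 mm)² = 4.87×10⁻³ m².
κ = Cd/(ε₀A) = 2.47×10⁻¹⁰ × 1.23×10⁻³ / (8.85×10⁻¹² × 4.87×10⁻³) = 7.05.

κ ≈ 7.05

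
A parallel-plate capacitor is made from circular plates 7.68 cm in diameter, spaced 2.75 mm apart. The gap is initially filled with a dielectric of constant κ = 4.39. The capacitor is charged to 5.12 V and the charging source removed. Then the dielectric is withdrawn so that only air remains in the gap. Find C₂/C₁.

C = κε₀A/d scales with κ, so C₂/C₁ = 1/κ = 1/4.39 = 0.228.

0.228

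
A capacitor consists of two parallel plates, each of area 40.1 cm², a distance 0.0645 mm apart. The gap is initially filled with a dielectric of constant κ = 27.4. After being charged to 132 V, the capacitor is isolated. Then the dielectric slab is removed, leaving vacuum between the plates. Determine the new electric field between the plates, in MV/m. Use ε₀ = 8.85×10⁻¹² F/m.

E ≈ 56.1 MV/m

A = 40.1 cm² = 4.01×10⁻³ m².
Initially C₁ = κε₀A/d = 27.4 × 8.85×10⁻¹² × 4.01×10⁻³ / 6.45×10⁻⁵ = 1.51×10⁻⁸ F.
E₁ = 2.05×10⁶ V/m.
Isolated ⇒ Q is held fixed. V₂ = Q/C₂ = V₁/0.0365; E = V/d, so E₂/E₁ = (V₂/V₁)(d₁/d₂) = 27.4.
E₂ = 27.4 × 2.05×10⁶ = 5.61×10⁷ V/m.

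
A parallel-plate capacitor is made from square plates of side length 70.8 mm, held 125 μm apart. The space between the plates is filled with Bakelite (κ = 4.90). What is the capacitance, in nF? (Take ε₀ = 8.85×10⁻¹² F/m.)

A = (70.8 mm)² = 5.01×10⁻³ m².
C = κε₀A/d = 4.90 × 8.85×10⁻¹² × 5.01×10⁻³ / 1.25×10⁻⁴ = 1.74×10⁻⁹ F.

C ≈ 1.74 nF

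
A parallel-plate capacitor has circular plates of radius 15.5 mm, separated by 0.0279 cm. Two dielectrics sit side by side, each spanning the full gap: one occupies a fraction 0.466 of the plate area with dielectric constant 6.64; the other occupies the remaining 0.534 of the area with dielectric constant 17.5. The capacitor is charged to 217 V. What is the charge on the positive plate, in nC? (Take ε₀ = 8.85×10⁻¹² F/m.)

64.6 nC

A = π(15.5 mm)² = 7.55×10⁻⁴ m².
Side-by-side slabs ⇒ two capacitors in parallel, each spanning the full gap.
C₁ = κ₁ε₀A₁/d = 6.64 × 8.85×10⁻¹² × 3.52×10⁻⁴ / 2.79×10⁻⁴ = 7.41×10⁻¹¹ F.
C₂ = κ₂ε₀A₂/d = 17.5 × 8.85×10⁻¹² × 4.03×10⁻⁴ / 2.79×10⁻⁴ = 2.24×10⁻¹⁰ F.
C = C₁ + C₂ = 2.98×10⁻¹⁰ F.
Q = CV = 2.98×10⁻¹⁰ × 217 = 6.46×10⁻⁸ C.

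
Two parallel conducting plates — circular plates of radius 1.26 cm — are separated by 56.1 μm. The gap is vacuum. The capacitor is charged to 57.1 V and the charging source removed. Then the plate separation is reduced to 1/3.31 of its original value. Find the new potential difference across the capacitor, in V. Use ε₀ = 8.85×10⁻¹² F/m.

17.3 V

A = π(1.26 cm)² = 4.99×10⁻⁴ m².
Initially C₁ = ε₀A/d = 8.85×10⁻¹² × 4.99×10⁻⁴ / 5.61×10⁻⁵ = 7.87×10⁻¹¹ F.
V₁ = 57.1 V.
Isolated ⇒ Q is held fixed. C₂ = 3.31 C₁ and V = Q/C, so V₂/V₁ = C₁/C₂ = 0.302.
V₂ = 0.302 × 57.1 = 17.3 V.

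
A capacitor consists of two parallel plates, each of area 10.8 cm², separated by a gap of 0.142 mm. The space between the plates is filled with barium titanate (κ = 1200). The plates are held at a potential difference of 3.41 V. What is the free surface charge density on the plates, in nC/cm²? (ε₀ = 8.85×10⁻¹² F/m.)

25.5 nC/cm²

A = 10.8 cm² = 1.08×10⁻³ m².
C = κε₀A/d = 1200 × 8.85×10⁻¹² × 1.08×10⁻³ / 1.42×10⁻⁴ = 8.08×10⁻⁸ F.
σ = Q/A = CV/A = 8.08×10⁻⁸ × 3.41 / 1.08×10⁻³ = 2.55×10⁻⁴ C/m².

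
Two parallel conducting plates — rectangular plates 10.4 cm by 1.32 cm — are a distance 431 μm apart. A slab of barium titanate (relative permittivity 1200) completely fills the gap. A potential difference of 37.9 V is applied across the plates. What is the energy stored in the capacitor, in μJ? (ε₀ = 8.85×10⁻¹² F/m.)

24.3 μJ

A = 10.4 × 1.32 cm² = 1.37×10⁻³ m².
C = κε₀A/d = 1200 × 8.85×10⁻¹² × 1.37×10⁻³ / 4.31×10⁻⁴ = 3.38×10⁻⁸ F.
U = ½CV² = ½ × 3.38×10⁻⁸ × (37.9)² = 2.43×10⁻⁵ J.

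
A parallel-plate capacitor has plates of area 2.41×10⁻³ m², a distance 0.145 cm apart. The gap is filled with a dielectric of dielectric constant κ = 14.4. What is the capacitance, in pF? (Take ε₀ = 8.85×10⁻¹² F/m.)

C ≈ 212 pF

C = κε₀A/d = 14.4 × 8.85×10⁻¹² × 2.41×10⁻³ / 1.45×10⁻³ = 2.12×10⁻¹⁰ F.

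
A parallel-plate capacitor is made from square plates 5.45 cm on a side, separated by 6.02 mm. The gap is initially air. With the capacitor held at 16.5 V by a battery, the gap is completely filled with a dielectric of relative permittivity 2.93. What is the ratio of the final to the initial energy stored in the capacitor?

Battery connected ⇒ V is held fixed.
C₂ = 2.93 C₁ and U = ½CV², so U₂/U₁ = C₂/C₁ = 2.93.

U₂/U₁ ≈ 2.93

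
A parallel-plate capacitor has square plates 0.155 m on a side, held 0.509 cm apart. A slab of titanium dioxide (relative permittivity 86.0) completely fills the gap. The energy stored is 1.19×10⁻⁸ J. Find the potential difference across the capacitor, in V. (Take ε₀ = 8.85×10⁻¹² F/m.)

A = (0.155 m)² = 2.40×10⁻² m².
C = κε₀A/d = 86.0 × 8.85×10⁻¹² × 2.40×10⁻² / 5.09×10⁻³ = 3.59×10⁻⁹ F.
V = √(2U/C) = √(2 × 1.19×10⁻⁸ / 3.59×10⁻⁹) = 2.57 V.

V ≈ 2.57 V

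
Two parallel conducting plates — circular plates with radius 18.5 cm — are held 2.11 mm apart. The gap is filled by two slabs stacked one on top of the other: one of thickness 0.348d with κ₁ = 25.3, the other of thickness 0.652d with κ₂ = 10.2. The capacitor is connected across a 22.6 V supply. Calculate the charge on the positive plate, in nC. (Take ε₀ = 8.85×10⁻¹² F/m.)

131 nC

A = π(18.5 cm)² = 0.108 m².
Stacked slabs ⇒ two capacitors in series, each with the full plate area.
C₁ = κ₁ε₀A/d₁ = 25.3 × 8.85×10⁻¹² × 0.108 / 7.34×10⁻⁴ = 3.28×10⁻⁸ F.
C₂ = κ₂ε₀A/d₂ = 10.2 × 8.85×10⁻¹² × 0.108 / 1.38×10⁻³ = 7.06×10⁻⁹ F.
C = (1/C₁ + 1/C₂)⁻¹ = 5.81×10⁻⁹ F.
Q = CV = 5.81×10⁻⁹ × 22.6 = 1.31×10⁻⁷ C.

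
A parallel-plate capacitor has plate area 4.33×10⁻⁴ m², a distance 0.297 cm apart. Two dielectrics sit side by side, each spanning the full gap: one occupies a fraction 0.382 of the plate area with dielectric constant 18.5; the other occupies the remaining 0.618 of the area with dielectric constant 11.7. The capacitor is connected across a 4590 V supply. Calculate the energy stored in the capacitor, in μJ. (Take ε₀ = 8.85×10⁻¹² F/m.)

Side-by-side slabs ⇒ two capacitors in parallel, each spanning the full gap.
C₁ = κ₁ε₀A₁/d = 18.5 × 8.85×10⁻¹² × 1.65×10⁻⁴ / 2.97×10⁻³ = 9.12×10⁻¹² F.
C₂ = κ₂ε₀A₂/d = 11.7 × 8.85×10⁻¹² × 2.68×10⁻⁴ / 2.97×10⁻³ = 9.33×10⁻¹² F.
C = C₁ + C₂ = 1.84×10⁻¹¹ F.
U = ½CV² = ½ × 1.84×10⁻¹¹ × (4590)² = 1.94×10⁻⁴ J.

194 μJ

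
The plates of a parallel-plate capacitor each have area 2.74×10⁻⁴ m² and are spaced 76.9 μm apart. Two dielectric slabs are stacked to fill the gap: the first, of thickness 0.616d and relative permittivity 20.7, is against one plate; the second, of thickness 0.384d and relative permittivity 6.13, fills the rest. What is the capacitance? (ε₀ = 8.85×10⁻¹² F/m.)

Stacked slabs ⇒ two capacitors in series, each with the full plate area.
C₁ = κ₁ε₀A/d₁ = 20.7 × 8.85×10⁻¹² × 2.74×10⁻⁴ / 4.74×10⁻⁵ = 1.06×10⁻⁹ F.
C₂ = κ₂ε₀A/d₂ = 6.13 × 8.85×10⁻¹² × 2.74×10⁻⁴ / 2.95×10⁻⁵ = 5.03×10⁻¹⁰ F.
C = (1/C₁ + 1/C₂)⁻¹ = 3.41×10⁻¹⁰ F.

C ≈ 341 pF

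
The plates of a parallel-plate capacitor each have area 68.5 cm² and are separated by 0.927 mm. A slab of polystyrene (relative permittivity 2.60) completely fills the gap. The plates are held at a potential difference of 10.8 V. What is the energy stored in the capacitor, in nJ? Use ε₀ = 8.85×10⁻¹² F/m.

A = 68.5 cm² = 6.85×10⁻³ m².
C = κε₀A/d = 2.60 × 8.85×10⁻¹² × 6.85×10⁻³ / 9.27×10⁻⁴ = 1.70×10⁻¹⁰ F.
U = ½CV² = ½ × 1.70×10⁻¹⁰ × (10.8)² = 9.92×10⁻⁹ J.

9.92 nJ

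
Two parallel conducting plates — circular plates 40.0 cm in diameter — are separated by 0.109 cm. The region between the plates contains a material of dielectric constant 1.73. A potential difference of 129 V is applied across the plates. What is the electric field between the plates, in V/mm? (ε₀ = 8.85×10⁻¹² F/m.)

E ≈ 118 V/mm

E = V/d = 129 / 1.09×10⁻³ = 1.18×10⁵ V/m.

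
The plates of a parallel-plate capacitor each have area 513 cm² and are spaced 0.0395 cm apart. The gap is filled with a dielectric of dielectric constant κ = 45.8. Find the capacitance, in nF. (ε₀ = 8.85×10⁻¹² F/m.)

A = 513 cm² = 5.13×10⁻² m².
C = κε₀A/d = 45.8 × 8.85×10⁻¹² × 5.13×10⁻² / 3.95×10⁻⁴ = 5.26×10⁻⁸ F.

C ≈ 52.6 nF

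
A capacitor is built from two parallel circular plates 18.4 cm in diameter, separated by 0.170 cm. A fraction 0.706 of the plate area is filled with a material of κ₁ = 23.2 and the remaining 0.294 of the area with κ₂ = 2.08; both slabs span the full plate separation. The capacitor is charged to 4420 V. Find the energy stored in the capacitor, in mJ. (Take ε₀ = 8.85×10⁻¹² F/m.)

A = π(18.4/2 cm)² = 2.66×10⁻² m².
Side-by-side slabs ⇒ two capacitors in parallel, each spanning the full gap.
C₁ = κ₁ε₀A₁/d = 23.2 × 8.85×10⁻¹² × 1.88×10⁻² / 1.70×10⁻³ = 2.27×10⁻⁹ F.
C₂ = κ₂ε₀A₂/d = 2.08 × 8.85×10⁻¹² × 7.82×10⁻³ / 1.70×10⁻³ = 8.47×10⁻¹¹ F.
C = C₁ + C₂ = 2.35×10⁻⁹ F.
U = ½CV² = ½ × 2.35×10⁻⁹ × (4420)² = 2.30×10⁻² J.

23.0 mJ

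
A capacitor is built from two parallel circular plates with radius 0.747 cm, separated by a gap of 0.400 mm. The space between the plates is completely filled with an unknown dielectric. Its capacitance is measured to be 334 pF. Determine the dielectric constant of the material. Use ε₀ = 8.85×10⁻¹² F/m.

86.1

A = π(0.747 cm)² = 1.75×10⁻⁴ m².
κ = Cd/(ε₀A) = 3.34×10⁻¹⁰ × 4.00×10⁻⁴ / (8.85×10⁻¹² × 1.75×10⁻⁴) = 86.1.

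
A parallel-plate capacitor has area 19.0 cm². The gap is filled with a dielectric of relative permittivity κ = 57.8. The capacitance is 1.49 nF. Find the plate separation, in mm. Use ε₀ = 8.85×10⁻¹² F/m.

A = 19.0 cm² = 1.90×10⁻³ m².
d = κε₀A/C = 57.8 × 8.85×10⁻¹² × 1.90×10⁻³ / 1.49×10⁻⁹ = 6.52×10⁻⁴ m.

d ≈ 0.652 mm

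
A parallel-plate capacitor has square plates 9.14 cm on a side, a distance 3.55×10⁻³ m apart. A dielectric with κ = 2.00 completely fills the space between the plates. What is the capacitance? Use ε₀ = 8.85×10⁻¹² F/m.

C ≈ 41.7 pF

A = (9.14 cm)² = 8.35×10⁻³ m².
C = κε₀A/d = 2.00 × 8.85×10⁻¹² × 8.35×10⁻³ / 3.55×10⁻³ = 4.17×10⁻¹¹ F.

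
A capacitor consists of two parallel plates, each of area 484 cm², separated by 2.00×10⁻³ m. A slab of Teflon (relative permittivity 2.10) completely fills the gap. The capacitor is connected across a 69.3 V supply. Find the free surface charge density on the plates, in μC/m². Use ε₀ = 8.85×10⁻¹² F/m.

σ ≈ 0.644 μC/m²

A = 484 cm² = 4.84×10⁻² m².
C = κε₀A/d = 2.10 × 8.85×10⁻¹² × 4.84×10⁻² / 2.00×10⁻³ = 4.50×10⁻¹⁰ F.
σ = Q/A = CV/A = 4.50×10⁻¹⁰ × 69.3 / 4.84×10⁻² = 6.44×10⁻⁷ C/m².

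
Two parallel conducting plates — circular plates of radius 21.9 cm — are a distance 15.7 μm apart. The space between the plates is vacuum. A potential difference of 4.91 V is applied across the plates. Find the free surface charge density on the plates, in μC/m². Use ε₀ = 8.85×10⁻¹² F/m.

A = π(21.9 cm)² = 0.151 m².
C = ε₀A/d = 8.85×10⁻¹² × 0.151 / 1.57×10⁻⁵ = 8.49×10⁻⁸ F.
σ = Q/A = CV/A = 8.49×10⁻⁸ × 4.91 / 0.151 = 2.77×10⁻⁶ C/m².

2.77 μC/m²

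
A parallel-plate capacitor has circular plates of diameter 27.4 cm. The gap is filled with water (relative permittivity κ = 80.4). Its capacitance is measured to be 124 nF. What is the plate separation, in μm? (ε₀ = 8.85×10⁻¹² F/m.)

A = π(27.4/2 cm)² = 5.90×10⁻² m².
d = κε₀A/C = 80.4 × 8.85×10⁻¹² × 5.90×10⁻² / 1.24×10⁻⁷ = 3.38×10⁻⁴ m.

d ≈ 338 μm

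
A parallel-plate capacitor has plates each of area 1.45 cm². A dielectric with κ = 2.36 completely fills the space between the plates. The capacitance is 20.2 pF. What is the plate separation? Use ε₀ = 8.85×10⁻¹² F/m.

A = 1.45 cm² = 1.45×10⁻⁴ m².
d = κε₀A/C = 2.36 × 8.85×10⁻¹² × 1.45×10⁻⁴ / 2.02×10⁻¹¹ = 1.50×10⁻⁴ m.

150 μm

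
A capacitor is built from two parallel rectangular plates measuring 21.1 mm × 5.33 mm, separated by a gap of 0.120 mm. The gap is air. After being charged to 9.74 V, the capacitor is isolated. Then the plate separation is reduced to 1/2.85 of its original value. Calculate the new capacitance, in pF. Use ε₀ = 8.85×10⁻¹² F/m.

C ≈ 23.6 pF

A = 21.1 × 5.33 mm² = 1.12×10⁻⁴ m².
Initially C₁ = ε₀A/d = 8.85×10⁻¹² × 1.12×10⁻⁴ / 1.20×10⁻⁴ = 8.29×10⁻¹² F.
C = ε₀A/d scales as 1/d, so C₂/C₁ = d₁/d₂ = 2.85.
C₂ = 2.85 × 8.29×10⁻¹² = 2.36×10⁻¹¹ F.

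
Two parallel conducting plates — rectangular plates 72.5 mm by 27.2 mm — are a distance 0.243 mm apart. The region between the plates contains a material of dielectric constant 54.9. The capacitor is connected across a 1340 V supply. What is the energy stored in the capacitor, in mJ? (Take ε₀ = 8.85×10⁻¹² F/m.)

U ≈ 3.54 mJ

A = 72.5 × 27.2 mm² = 1.97×10⁻³ m².
C = κε₀A/d = 54.9 × 8.85×10⁻¹² × 1.97×10⁻³ / 2.43×10⁻⁴ = 3.94×10⁻⁹ F.
U = ½CV² = ½ × 3.94×10⁻⁹ × (1340)² = 3.54×10⁻³ J.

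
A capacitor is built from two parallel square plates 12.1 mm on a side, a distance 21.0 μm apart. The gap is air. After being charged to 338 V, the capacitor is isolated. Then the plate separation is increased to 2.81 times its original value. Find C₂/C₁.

0.356

C = ε₀A/d scales as 1/d, so C₂/C₁ = d₁/d₂ = 1/2.81 = 0.356.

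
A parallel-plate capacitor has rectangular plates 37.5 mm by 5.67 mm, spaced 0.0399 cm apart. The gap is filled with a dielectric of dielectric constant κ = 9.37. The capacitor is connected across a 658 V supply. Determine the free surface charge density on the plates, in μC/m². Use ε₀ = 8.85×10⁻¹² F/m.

A = 37.5 × 5.67 mm² = 2.13×10⁻⁴ m².
C = κε₀A/d = 9.37 × 8.85×10⁻¹² × 2.13×10⁻⁴ / 3.99×10⁻⁴ = 4.42×10⁻¹¹ F.
σ = Q/A = CV/A = 4.42×10⁻¹¹ × 658 / 2.13×10⁻⁴ = 1.37×10⁻⁴ C/m².

σ ≈ 137 μC/m²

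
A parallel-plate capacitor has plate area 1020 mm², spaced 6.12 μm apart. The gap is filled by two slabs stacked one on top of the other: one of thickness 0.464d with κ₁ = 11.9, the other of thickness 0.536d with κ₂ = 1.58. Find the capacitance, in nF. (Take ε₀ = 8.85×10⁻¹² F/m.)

C ≈ 3.90 nF

A = 1020 mm² = 1.02×10⁻³ m².
Stacked slabs ⇒ two capacitors in series, each with the full plate area.
C₁ = κ₁ε₀A/d₁ = 11.9 × 8.85×10⁻¹² × 1.02×10⁻³ / 2.84×10⁻⁶ = 3.78×10⁻⁸ F.
C₂ = κ₂ε₀A/d₂ = 1.58 × 8.85×10⁻¹² × 1.02×10⁻³ / 3.28×10⁻⁶ = 4.35×10⁻⁹ F.
C = (1/C₁ + 1/C₂)⁻¹ = 3.90×10⁻⁹ F.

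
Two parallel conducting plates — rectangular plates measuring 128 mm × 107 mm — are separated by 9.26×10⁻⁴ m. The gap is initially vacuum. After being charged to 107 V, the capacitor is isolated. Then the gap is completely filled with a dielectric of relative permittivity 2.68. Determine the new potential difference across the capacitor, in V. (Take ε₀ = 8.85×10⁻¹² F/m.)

V ≈ 39.9 V

A = 128 × 107 mm² = 1.37×10⁻² m².
Initially C₁ = ε₀A/d = 8.85×10⁻¹² × 1.37×10⁻² / 9.26×10⁻⁴ = 1.31×10⁻¹⁰ F.
V₁ = 1.07×10² V.
Isolated ⇒ Q is held fixed. C₂ = 2.68 C₁ and V = Q/C, so V₂/V₁ = C₁/C₂ = 0.373.
V₂ = 0.373 × 1.07×10² = 39.9 V.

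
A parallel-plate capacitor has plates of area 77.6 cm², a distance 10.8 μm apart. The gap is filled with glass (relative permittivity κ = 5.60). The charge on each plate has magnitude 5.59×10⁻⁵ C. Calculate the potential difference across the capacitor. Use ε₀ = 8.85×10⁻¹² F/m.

1.57 kV

A = 77.6 cm² = 7.76×10⁻³ m².
C = κε₀A/d = 5.60 × 8.85×10⁻¹² × 7.76×10⁻³ / 1.08×10⁻⁵ = 3.56×10⁻⁸ F.
V = Q/C = 5.59×10⁻⁵ / 3.56×10⁻⁸ = 1.57×10³ V.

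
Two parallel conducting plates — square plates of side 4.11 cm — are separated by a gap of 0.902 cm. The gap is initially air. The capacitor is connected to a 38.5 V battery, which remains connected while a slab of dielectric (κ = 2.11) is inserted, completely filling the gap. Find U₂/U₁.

2.11

Battery connected ⇒ V is held fixed.
C₂ = 2.11 C₁ and U = ½CV², so U₂/U₁ = C₂/C₁ = 2.11.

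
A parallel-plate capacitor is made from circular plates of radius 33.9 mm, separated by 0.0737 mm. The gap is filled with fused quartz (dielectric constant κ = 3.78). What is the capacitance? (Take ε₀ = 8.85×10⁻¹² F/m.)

1.64 nF

A = π(33.9 mm)² = 3.61×10⁻³ m².
C = κε₀A/d = 3.78 × 8.85×10⁻¹² × 3.61×10⁻³ / 7.37×10⁻⁵ = 1.64×10⁻⁹ F.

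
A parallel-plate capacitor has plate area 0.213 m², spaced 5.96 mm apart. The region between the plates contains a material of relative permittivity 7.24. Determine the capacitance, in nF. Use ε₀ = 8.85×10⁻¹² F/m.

C = κε₀A/d = 7.24 × 8.85×10⁻¹² × 0.213 / 5.96×10⁻³ = 2.29×10⁻⁹ F.

2.29 nF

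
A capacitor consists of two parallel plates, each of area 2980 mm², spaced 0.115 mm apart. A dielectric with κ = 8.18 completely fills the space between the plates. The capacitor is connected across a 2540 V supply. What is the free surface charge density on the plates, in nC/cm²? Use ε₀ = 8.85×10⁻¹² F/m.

160 nC/cm²

A = 2980 mm² = 2.98×10⁻³ m².
C = κε₀A/d = 8.18 × 8.85×10⁻¹² × 2.98×10⁻³ / 1.15×10⁻⁴ = 1.88×10⁻⁹ F.
σ = Q/A = CV/A = 1.88×10⁻⁹ × 2540 / 2.98×10⁻³ = 1.60×10⁻³ C/m².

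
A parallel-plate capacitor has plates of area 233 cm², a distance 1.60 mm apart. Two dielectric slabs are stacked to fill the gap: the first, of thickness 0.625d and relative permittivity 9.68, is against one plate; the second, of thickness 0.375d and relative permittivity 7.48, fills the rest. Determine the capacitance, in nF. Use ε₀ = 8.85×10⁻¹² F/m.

C ≈ 1.12 nF

A = 233 cm² = 2.33×10⁻² m².
Stacked slabs ⇒ two capacitors in series, each with the full plate area.
C₁ = κ₁ε₀A/d₁ = 9.68 × 8.85×10⁻¹² × 2.33×10⁻² / 1.00×10⁻³ = 2.00×10⁻⁹ F.
C₂ = κ₂ε₀A/d₂ = 7.48 × 8.85×10⁻¹² × 2.33×10⁻² / 6.00×10⁻⁴ = 2.57×10⁻⁹ F.
C = (1/C₁ + 1/C₂)⁻¹ = 1.12×10⁻⁹ F.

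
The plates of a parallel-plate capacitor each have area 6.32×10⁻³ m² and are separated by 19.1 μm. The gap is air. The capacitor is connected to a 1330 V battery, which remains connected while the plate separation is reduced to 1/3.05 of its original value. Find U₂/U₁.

3.05

Battery connected ⇒ V is held fixed.
C₂ = 3.05 C₁ and U = ½CV², so U₂/U₁ = C₂/C₁ = 3.05.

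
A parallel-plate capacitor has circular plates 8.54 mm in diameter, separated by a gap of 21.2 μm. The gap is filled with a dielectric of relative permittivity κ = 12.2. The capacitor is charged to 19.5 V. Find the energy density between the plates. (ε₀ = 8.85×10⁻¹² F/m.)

u ≈ 45.7 J/m³

E = V/d = 19.5 / 2.12×10⁻⁵ = 9.20×10⁵ V/m.
u = ½κε₀E² = ½ × 12.2 × 8.85×10⁻¹² × (9.20×10⁵)² = 45.7 J/m³.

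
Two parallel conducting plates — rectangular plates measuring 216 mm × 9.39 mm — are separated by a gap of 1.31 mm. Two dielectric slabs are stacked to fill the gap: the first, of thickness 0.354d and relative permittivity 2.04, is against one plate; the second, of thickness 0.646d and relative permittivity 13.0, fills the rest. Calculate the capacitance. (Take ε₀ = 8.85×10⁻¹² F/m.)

61.4 pF

A = 216 × 9.39 mm² = 2.03×10⁻³ m².
Stacked slabs ⇒ two capacitors in series, each with the full plate area.
C₁ = κ₁ε₀A/d₁ = 2.04 × 8.85×10⁻¹² × 2.03×10⁻³ / 4.64×10⁻⁴ = 7.90×10⁻¹¹ F.
C₂ = κ₂ε₀A/d₂ = 13.0 × 8.85×10⁻¹² × 2.03×10⁻³ / 8.46×10⁻⁴ = 2.76×10⁻¹⁰ F.
C = (1/C₁ + 1/C₂)⁻¹ = 6.14×10⁻¹¹ F.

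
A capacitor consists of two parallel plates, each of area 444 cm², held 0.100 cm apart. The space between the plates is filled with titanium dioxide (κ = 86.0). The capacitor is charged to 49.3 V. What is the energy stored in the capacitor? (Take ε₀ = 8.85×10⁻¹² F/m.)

A = 444 cm² = 4.44×10⁻² m².
C = κε₀A/d = 86.0 × 8.85×10⁻¹² × 4.44×10⁻² / 1.00×10⁻³ = 3.38×10⁻⁸ F.
U = ½CV² = ½ × 3.38×10⁻⁸ × (49.3)² = 4.11×10⁻⁵ J.

U ≈ 41.1 μJ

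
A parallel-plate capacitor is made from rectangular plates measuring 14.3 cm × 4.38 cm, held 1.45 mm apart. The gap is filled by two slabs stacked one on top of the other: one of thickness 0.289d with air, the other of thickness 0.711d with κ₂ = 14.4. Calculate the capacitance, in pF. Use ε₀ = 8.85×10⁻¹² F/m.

C ≈ 113 pF

A = 14.3 × 4.38 cm² = 6.26×10⁻³ m².
Stacked slabs ⇒ two capacitors in series, each with the full plate area.
C₁ = κ₁ε₀A/d₁ = 1.00 × 8.85×10⁻¹² × 6.26×10⁻³ / 4.19×10⁻⁴ = 1.32×10⁻¹⁰ F.
C₂ = κ₂ε₀A/d₂ = 14.4 × 8.85×10⁻¹² × 6.26×10⁻³ / 1.03×10⁻³ = 7.74×10⁻¹⁰ F.
C = (1/C₁ + 1/C₂)⁻¹ = 1.13×10⁻¹⁰ F.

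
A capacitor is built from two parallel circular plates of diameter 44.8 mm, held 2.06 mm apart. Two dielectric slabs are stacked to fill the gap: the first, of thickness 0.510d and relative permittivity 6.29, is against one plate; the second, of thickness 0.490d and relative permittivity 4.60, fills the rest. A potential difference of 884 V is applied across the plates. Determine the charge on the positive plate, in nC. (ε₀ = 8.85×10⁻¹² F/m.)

A = π(44.8/2 mm)² = 1.58×10⁻³ m².
Stacked slabs ⇒ two capacitors in series, each with the full plate area.
C₁ = κ₁ε₀A/d₁ = 6.29 × 8.85×10⁻¹² × 1.58×10⁻³ / 1.05×10⁻³ = 8.35×10⁻¹¹ F.
C₂ = κ₂ε₀A/d₂ = 4.60 × 8.85×10⁻¹² × 1.58×10⁻³ / 1.01×10⁻³ = 6.36×10⁻¹¹ F.
C = (1/C₁ + 1/C₂)⁻¹ = 3.61×10⁻¹¹ F.
Q = CV = 3.61×10⁻¹¹ × 884 = 3.19×10⁻⁸ C.

Q ≈ 31.9 nC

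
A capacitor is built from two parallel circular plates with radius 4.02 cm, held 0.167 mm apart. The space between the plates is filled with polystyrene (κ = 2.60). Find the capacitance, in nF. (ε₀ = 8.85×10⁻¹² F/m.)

C ≈ 0.700 nF

A = π(4.02 cm)² = 5.08×10⁻³ m².
C = κε₀A/d = 2.60 × 8.85×10⁻¹² × 5.08×10⁻³ / 1.67×10⁻⁴ = 7.00×10⁻¹⁰ F.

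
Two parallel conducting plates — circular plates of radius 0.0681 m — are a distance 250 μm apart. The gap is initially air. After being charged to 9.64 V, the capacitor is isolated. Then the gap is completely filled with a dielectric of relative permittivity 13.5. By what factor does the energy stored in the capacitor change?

Isolated ⇒ Q is held fixed.
C₂ = 13.5 C₁ and U = Q²/(2C), so U₂/U₁ = C₁/C₂ = 0.0741.

0.0741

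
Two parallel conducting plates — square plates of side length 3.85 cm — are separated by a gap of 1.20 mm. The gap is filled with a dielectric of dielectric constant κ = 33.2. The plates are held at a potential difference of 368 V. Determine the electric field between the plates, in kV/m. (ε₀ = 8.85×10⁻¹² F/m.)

E = V/d = 368 / 1.20×10⁻³ = 3.07×10⁵ V/m.

E ≈ 307 kV/m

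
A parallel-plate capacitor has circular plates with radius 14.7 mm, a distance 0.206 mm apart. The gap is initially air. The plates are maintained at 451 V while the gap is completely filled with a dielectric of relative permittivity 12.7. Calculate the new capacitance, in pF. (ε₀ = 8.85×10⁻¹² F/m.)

370 pF

A = π(14.7 mm)² = 6.79×10⁻⁴ m².
Initially C₁ = ε₀A/d = 8.85×10⁻¹² × 6.79×10⁻⁴ / 2.06×10⁻⁴ = 2.92×10⁻¹¹ F.
C = κε₀A/d scales with κ, so C₂/C₁ = κ = 12.7.
C₂ = 12.7 × 2.92×10⁻¹¹ = 3.70×10⁻¹⁰ F.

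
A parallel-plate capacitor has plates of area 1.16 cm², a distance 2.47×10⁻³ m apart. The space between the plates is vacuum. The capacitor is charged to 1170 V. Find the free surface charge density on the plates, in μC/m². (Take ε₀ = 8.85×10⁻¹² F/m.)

A = 1.16 cm² = 1.16×10⁻⁴ m².
C = ε₀A/d = 8.85×10⁻¹² × 1.16×10⁻⁴ / 2.47×10⁻³ = 4.16×10⁻¹³ F.
σ = Q/A = CV/A = 4.16×10⁻¹³ × 1170 / 1.16×10⁻⁴ = 4.19×10⁻⁶ C/m².

4.19 μC/m²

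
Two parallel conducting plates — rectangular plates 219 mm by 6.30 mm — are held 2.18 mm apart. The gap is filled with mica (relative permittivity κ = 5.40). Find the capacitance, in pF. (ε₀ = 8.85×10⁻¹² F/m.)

A = 219 × 6.30 mm² = 1.38×10⁻³ m².
C = κε₀A/d = 5.40 × 8.85×10⁻¹² × 1.38×10⁻³ / 2.18×10⁻³ = 3.02×10⁻¹¹ F.

C ≈ 30.2 pF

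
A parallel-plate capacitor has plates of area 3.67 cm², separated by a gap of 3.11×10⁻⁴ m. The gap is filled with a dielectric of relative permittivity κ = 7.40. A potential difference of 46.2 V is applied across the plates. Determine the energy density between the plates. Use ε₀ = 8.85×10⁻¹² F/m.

E = V/d = 46.2 / 3.11×10⁻⁴ = 1.49×10⁵ V/m.
u = ½κε₀E² = ½ × 7.40 × 8.85×10⁻¹² × (1.49×10⁵)² = 0.723 J/m³.

0.723 J/m³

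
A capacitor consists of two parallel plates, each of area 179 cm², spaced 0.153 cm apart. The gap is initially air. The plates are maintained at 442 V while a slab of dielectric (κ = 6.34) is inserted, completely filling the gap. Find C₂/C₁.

C₂/C₁ ≈ 6.34

C = κε₀A/d scales with κ, so C₂/C₁ = κ = 6.34.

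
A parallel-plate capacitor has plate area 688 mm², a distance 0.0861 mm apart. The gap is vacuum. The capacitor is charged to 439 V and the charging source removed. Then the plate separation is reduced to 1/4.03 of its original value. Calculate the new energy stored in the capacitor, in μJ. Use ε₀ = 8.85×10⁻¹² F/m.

1.69 μJ

A = 688 mm² = 6.88×10⁻⁴ m².
Initially C₁ = ε₀A/d = 8.85×10⁻¹² × 6.88×10⁻⁴ / 8.61×10⁻⁵ = 7.07×10⁻¹¹ F.
U₁ = 6.81×10⁻⁶ J.
Isolated ⇒ Q is held fixed. C₂ = 4.03 C₁ and U = Q²/(2C), so U₂/U₁ = C₁/C₂ = 0.248.
U₂ = 0.248 × 6.81×10⁻⁶ = 1.69×10⁻⁶ J.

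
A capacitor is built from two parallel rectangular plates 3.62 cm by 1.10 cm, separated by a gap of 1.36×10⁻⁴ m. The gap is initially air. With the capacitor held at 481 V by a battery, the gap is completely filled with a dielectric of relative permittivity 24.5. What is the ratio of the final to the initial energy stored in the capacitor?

Battery connected ⇒ V is held fixed.
C₂ = 24.5 C₁ and U = ½CV², so U₂/U₁ = C₂/C₁ = 24.5.

U₂/U₁ ≈ 24.5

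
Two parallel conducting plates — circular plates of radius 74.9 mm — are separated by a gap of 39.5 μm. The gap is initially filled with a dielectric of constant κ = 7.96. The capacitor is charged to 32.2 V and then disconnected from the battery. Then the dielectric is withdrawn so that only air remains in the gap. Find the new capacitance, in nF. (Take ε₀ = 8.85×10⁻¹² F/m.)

A = π(74.9 mm)² = 1.76×10⁻² m².
Initially C₁ = κε₀A/d = 7.96 × 8.85×10⁻¹² × 1.76×10⁻² / 3.95×10⁻⁵ = 3.14×10⁻⁸ F.
C = κε₀A/d scales with κ, so C₂/C₁ = 1/κ = 1/7.96 = 0.126.
C₂ = 0.126 × 3.14×10⁻⁸ = 3.95×10⁻⁹ F.

3.95 nF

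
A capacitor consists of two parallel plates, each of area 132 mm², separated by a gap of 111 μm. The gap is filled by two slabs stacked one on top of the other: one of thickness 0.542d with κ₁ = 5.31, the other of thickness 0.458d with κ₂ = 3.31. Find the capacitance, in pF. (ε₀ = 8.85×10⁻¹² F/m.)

A = 132 mm² = 1.32×10⁻⁴ m².
Stacked slabs ⇒ two capacitors in series, each with the full plate area.
C₁ = κ₁ε₀A/d₁ = 5.31 × 8.85×10⁻¹² × 1.32×10⁻⁴ / 6.02×10⁻⁵ = 1.03×10⁻¹⁰ F.
C₂ = κ₂ε₀A/d₂ = 3.31 × 8.85×10⁻¹² × 1.32×10⁻⁴ / 5.08×10⁻⁵ = 7.61×10⁻¹¹ F.
C = (1/C₁ + 1/C₂)⁻¹ = 4.38×10⁻¹¹ F.

C ≈ 43.8 pF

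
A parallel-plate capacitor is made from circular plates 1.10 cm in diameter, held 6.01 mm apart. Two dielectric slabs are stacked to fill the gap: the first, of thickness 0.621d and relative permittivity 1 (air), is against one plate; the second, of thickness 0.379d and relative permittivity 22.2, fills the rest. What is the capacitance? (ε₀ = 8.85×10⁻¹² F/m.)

C ≈ 2.19×10⁻⁷ μF

A = π(1.10/2 cm)² = 9.50×10⁻⁵ m².
Stacked slabs ⇒ two capacitors in series, each with the full plate area.
C₁ = κ₁ε₀A/d₁ = 1.00 × 8.85×10⁻¹² × 9.50×10⁻⁵ / 3.73×10⁻³ = 2.25×10⁻¹³ F.
C₂ = κ₂ε₀A/d₂ = 22.2 × 8.85×10⁻¹² × 9.50×10⁻⁵ / 2.28×10⁻³ = 8.20×10⁻¹² F.
C = (1/C₁ + 1/C₂)⁻¹ = 2.19×10⁻¹³ F.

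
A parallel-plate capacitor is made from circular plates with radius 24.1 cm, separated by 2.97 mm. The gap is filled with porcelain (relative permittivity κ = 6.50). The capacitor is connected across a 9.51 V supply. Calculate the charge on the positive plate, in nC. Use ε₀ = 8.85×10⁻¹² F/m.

Q ≈ 33.6 nC

A = π(24.1 cm)² = 0.182 m².
C = κε₀A/d = 6.50 × 8.85×10⁻¹² × 0.182 / 2.97×10⁻³ = 3.53×10⁻⁹ F.
Q = CV = 3.53×10⁻⁹ × 9.51 = 3.36×10⁻⁸ C.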